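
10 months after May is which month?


May is month 5
5 + 10 = 15; wrap: 15 - 12 = 3

March


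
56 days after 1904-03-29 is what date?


Start: 1904-03-29, add 56 days
March 1904 has 31 days: 31 - 29 = 2 days to March 31 -> 54 left
April 1904 has 30 days -> 24 left
May 1904: 24 <= 31 -> lands on May 24

Result: 1904-05-24


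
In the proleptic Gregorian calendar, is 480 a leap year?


Gregorian leap year rule: divisible by 4, but not by 100, unless also by 400.
480 is divisible by 4 but not 100 -> leap year

Yes


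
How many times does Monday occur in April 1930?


April 1930 has 30 days
Anchor: Jan 1, 1930. With p = 1930 - 1 = 1929: (p + p//4 - p//100 + p//400) mod 7 = (1929 + 482 - 19 + 4) mod 7 = 2396 mod 7 = 2 -> Wednesday (Mon=0 ... Sun=6)
Days before April (Jan-Mar): 90; April 1 index = (2 + 90) mod 7 = 1 -> Tuesday
First Monday is April 7
Mondays: 7, 14, 21, 28

4 Mondays


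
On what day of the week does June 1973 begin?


Target: June 1, 1973
Anchor: Jan 1, 1973. With p = 1973 - 1 = 1972: (p + p//4 - p//100 + p//400) mod 7 = (1972 + 493 - 19 + 4) mod 7 = 2450 mod 7 = 0 -> Monday (Mon=0 ... Sun=6)
Days before June (Jan-May): 151 days
Weekday index = (0 + 151) mod 7 = 4

Friday


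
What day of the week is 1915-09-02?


Date: September 2, 1915
Anchor: Jan 1, 1915. With p = 1915 - 1 = 1914: (p + p//4 - p//100 + p//400) mod 7 = (1914 + 478 - 19 + 4) mod 7 = 2377 mod 7 = 4 -> Friday (Mon=0 ... Sun=6)
Days before September (Jan-Aug): 243; offset = 243 + 2 - 1 = 244
Weekday index = (4 + 244) mod 7 = 3

Day of the week: Thursday


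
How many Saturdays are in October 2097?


October 2097 has 31 days
Anchor: Jan 1, 2097. With p = 2097 - 1 = 2096: (p + p//4 - p//100 + p//400) mod 7 = (2096 + 524 - 20 + 5) mod 7 = 2605 mod 7 = 1 -> Tuesday (Mon=0 ... Sun=6)
Days before October (Jan-Sep): 273; October 1 index = (1 + 273) mod 7 = 1 -> Tuesday
First Saturday is October 5
Saturdays: 5, 12, 19, 26

4 Saturdays


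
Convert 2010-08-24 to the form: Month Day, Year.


ISO 2010-08-24 parses as year=2010, month=08, day=24
Month 8 -> August

August 24, 2010


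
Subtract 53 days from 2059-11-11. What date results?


Start: 2059-11-11, subtract 53 days
Back 11 days from November 11 reaches October 31, 2059 -> 42 left
October 2059 has 31 days -> back to September 30, 2059 -> 11 left
September 2059: 30 - 11 = 19 -> lands on September 19

Result: 2059-09-19


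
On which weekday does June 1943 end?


June 1943 has 30 days
Anchor: Jan 1, 1943. With p = 1943 - 1 = 1942: (p + p//4 - p//100 + p//400) mod 7 = (1942 + 485 - 19 + 4) mod 7 = 2412 mod 7 = 4 -> Friday (Mon=0 ... Sun=6)
Days before June (Jan-May): 151; June 1 index = (4 + 151) mod 7 = 1 -> Tuesday
Last day offset: 30 - 1 = 29 days
Weekday index = (1 + 29) mod 7 = 2

Wednesday, June 30


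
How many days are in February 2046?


February 2046 (leap year: no)

28 days


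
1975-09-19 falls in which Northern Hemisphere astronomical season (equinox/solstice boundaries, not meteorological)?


Date: September 19
Astronomical Summer (approx.; exact equinox/solstice day varies by year): June 21 to September 21
September 19 falls within the Summer window

Summer


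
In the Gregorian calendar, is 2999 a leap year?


Gregorian leap year rule: divisible by 4, but not by 100, unless also by 400.
2999 is not divisible by 4 -> not a leap year

No


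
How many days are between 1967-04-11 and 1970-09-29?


From 1967-04-11 to 1970-09-29
1967-04-11: days before April = 31 + 28 + 31 = 90 (1967 is not a leap year); day of year = 90 + 11 = 101
1970-09-29: days before September = 31 + 28 + 31 + 30 + 31 + 30 + 31 + 31 = 243 (1970 is not a leap year); day of year = 243 + 29 = 272
Rest of 1967: 365 - 101 = 264
Full years 1968 (366), 1969 (365): 731
Total = 264 + 731 + 272 = 1267

1267 days


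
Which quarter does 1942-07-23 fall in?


Month: July (month 7)
Q1: Jan-Mar, Q2: Apr-Jun, Q3: Jul-Sep, Q4: Oct-Dec

Q3


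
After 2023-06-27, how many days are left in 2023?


Day of year: 178 of 365
Remaining = 365 - 178

187 days


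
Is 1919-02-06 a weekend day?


Anchor: Jan 1, 1919. With p = 1919 - 1 = 1918: (p + p//4 - p//100 + p//400) mod 7 = (1918 + 479 - 19 + 4) mod 7 = 2382 mod 7 = 2 -> Wednesday (Mon=0 ... Sun=6)
Day of year: 37; offset = 36
Weekday index = (2 + 36) mod 7 = 3 -> Thursday
Weekend days: Saturday, Sunday

No


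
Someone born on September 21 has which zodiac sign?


Date: September 21
Conventional tropical zodiac dates: Virgo from August 23 onward; Libra starts September 23
September 21 falls within the Virgo range

Virgo


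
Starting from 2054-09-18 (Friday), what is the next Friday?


Current: Friday
Target: Friday
Days ahead: 7

Next Friday: 2054-09-25


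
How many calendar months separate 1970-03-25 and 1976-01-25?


From March 1970 to January 1976
6 years * 12 = 72 months, minus 2 months = 70

70 months


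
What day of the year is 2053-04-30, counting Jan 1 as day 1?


Date: April 30, 2053
Days in months 1 through 3: 90
Plus 30 days in April

Day of year: 120


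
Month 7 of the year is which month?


Month 7 of 12

July


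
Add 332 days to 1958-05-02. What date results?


Start: 1958-05-02, add 332 days
May 1958 has 31 days: 31 - 2 = 29 days to May 31 -> 303 left
June 1958 has 30 days -> 273 left
July 1958 has 31 days -> 242 left
August 1958 has 31 days -> 211 left
September 1958 has 30 days -> 181 left
October 1958 has 31 days -> 150 left
November 1958 has 30 days -> 120 left
December 1958 has 31 days -> 89 left
January 1959 has 31 days -> 58 left
February 1959 has 28 days -> 30 left
March 1959: 30 <= 31 -> lands on March 30

Result: 1959-03-30


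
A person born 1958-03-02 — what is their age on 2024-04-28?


Birth: 1958-03-02
Reference: 2024-04-28
Year difference: 2024 - 1958 = 66

66 years old


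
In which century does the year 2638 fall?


Century = (year - 1) // 100 + 1
= (2638 - 1) // 100 + 1
= 2637 // 100 + 1
= 26 + 1

27th century


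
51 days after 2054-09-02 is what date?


Start: 2054-09-02, add 51 days
September 2054 has 30 days: 30 - 2 = 28 days to September 30 -> 23 left
October 2054: 23 <= 31 -> lands on October 23

Result: 2054-10-23


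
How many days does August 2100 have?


August 2100

31 days


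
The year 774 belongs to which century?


Century = (year - 1) // 100 + 1
= (774 - 1) // 100 + 1
= 773 // 100 + 1
= 7 + 1

8th century


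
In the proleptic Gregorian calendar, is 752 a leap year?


Gregorian leap year rule: divisible by 4, but not by 100, unless also by 400.
752 is divisible by 4 but not 100 -> leap year

Yes


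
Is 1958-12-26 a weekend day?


Anchor: Jan 1, 1958. With p = 1958 - 1 = 1957: (p + p//4 - p//100 + p//400) mod 7 = (1957 + 489 - 19 + 4) mod 7 = 2431 mod 7 = 2 -> Wednesday (Mon=0 ... Sun=6)
Day of year: 360; offset = 359
Weekday index = (2 + 359) mod 7 = 4 -> Friday
Weekend days: Saturday, Sunday

No


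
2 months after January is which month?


January is month 1
1 + 2 = 3

March


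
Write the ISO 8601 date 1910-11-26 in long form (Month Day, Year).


ISO 1910-11-26 parses as year=1910, month=11, day=26
Month 11 -> November

November 26, 1910


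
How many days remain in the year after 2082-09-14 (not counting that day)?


Day of year: 257 of 365
Remaining = 365 - 257

108 days


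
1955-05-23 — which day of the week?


Date: May 23, 1955
Anchor: Jan 1, 1955. With p = 1955 - 1 = 1954: (p + p//4 - p//100 + p//400) mod 7 = (1954 + 488 - 19 + 4) mod 7 = 2427 mod 7 = 5 -> Saturday (Mon=0 ... Sun=6)
Days before May (Jan-Apr): 120; offset = 120 + 23 - 1 = 142
Weekday index = (5 + 142) mod 7 = 0

Day of the week: Monday


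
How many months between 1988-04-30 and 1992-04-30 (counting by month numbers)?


From April 1988 to April 1992
4 years * 12 = 48 months = 48

48 months


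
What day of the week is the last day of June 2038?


June 2038 has 30 days
Anchor: Jan 1, 2038. With p = 2038 - 1 = 2037: (p + p//4 - p//100 + p//400) mod 7 = (2037 + 509 - 20 + 5) mod 7 = 2531 mod 7 = 4 -> Friday (Mon=0 ... Sun=6)
Days before June (Jan-May): 151; June 1 index = (4 + 151) mod 7 = 1 -> Tuesday
Last day offset: 30 - 1 = 29 days
Weekday index = (1 + 29) mod 7 = 2

Wednesday, June 30


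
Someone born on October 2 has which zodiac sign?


Date: October 2
Conventional tropical zodiac dates: Libra from September 23 onward; Scorpio starts October 23
October 2 falls within the Libra range

Libra


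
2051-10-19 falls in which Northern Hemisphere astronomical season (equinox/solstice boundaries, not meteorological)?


Date: October 19
Astronomical Autumn (approx.; exact equinox/solstice day varies by year): September 22 to December 20
October 19 falls within the Autumn window

Autumn


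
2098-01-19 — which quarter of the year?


Month: January (month 1)
Q1: Jan-Mar, Q2: Apr-Jun, Q3: Jul-Sep, Q4: Oct-Dec

Q1


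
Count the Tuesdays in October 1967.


October 1967 has 31 days
Anchor: Jan 1, 1967. With p = 1967 - 1 = 1966: (p + p//4 - p//100 + p//400) mod 7 = (1966 + 491 - 19 + 4) mod 7 = 2442 mod 7 = 6 -> Sunday (Mon=0 ... Sun=6)
Days before October (Jan-Sep): 273; October 1 index = (6 + 273) mod 7 = 6 -> Sunday
First Tuesday is October 3
Tuesdays: 3, 10, 17, 24, 31

5 Tuesdays


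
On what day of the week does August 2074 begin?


Target: August 1, 2074
Anchor: Jan 1, 2074. With p = 2074 - 1 = 2073: (p + p//4 - p//100 + p//400) mod 7 = (2073 + 518 - 20 + 5) mod 7 = 2576 mod 7 = 0 -> Monday (Mon=0 ... Sun=6)
Days before August (Jan-Jul): 212 days
Weekday index = (0 + 212) mod 7 = 2

Wednesday


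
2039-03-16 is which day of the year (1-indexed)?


Date: March 16, 2039
Days in months 1 through 2: 59
Plus 16 days in March

Day of year: 75


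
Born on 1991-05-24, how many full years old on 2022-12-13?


Birth: 1991-05-24
Reference: 2022-12-13
Year difference: 2022 - 1991 = 31

31 years old


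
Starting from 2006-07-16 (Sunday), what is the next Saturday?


Current: Sunday
Target: Saturday
Days ahead: 6

Next Saturday: 2006-07-22


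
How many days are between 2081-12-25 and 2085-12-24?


From 2081-12-25 to 2085-12-24
2081-12-25: days before December = 31 + 28 + 31 + 30 + 31 + 30 + 31 + 31 + 30 + 31 + 30 = 334 (2081 is not a leap year); day of year = 334 + 25 = 359
2085-12-24: days before December = 31 + 28 + 31 + 30 + 31 + 30 + 31 + 31 + 30 + 31 + 30 = 334 (2085 is not a leap year); day of year = 334 + 24 = 358
Rest of 2081: 365 - 359 = 6
Full years 2082 (365), 2083 (365), 2084 (366): 1096
Total = 6 + 1096 + 358 = 1460

1460 days


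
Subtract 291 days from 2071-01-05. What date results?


Start: 2071-01-05, subtract 291 days
Back 5 days from January 5 reaches December 31, 2070 -> 286 left
December 2070 has 31 days -> back to November 30, 2070 -> 255 left
November 2070 has 30 days -> back to October 31, 2070 -> 225 left
October 2070 has 31 days -> back to September 30, 2070 -> 194 left
September 2070 has 30 days -> back to August 31, 2070 -> 164 left
August 2070 has 31 days -> back to July 31, 2070 -> 133 left
July 2070 has 31 days -> back to June 30, 2070 -> 102 left
June 2070 has 30 days -> back to May 31, 2070 -> 72 left
May 2070 has 31 days -> back to April 30, 2070 -> 41 left
April 2070 has 30 days -> back to March 31, 2070 -> 11 left
March 2070: 31 - 11 = 20 -> lands on March 20

Result: 2070-03-20


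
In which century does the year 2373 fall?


Century = (year - 1) // 100 + 1
= (2373 - 1) // 100 + 1
= 2372 // 100 + 1
= 23 + 1

24th century


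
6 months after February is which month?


February is month 2
2 + 6 = 8

August


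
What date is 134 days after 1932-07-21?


Start: 1932-07-21, add 134 days
July 1932 has 31 days: 31 - 21 = 10 days to July 31 -> 124 left
August 1932 has 31 days -> 93 left
September 1932 has 30 days -> 63 left
October 1932 has 31 days -> 32 left
November 1932 has 30 days -> 2 left
December 1932: 2 <= 31 -> lands on December 2

Result: 1932-12-02


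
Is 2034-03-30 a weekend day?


Anchor: Jan 1, 2034. With p = 2034 - 1 = 2033: (p + p//4 - p//100 + p//400) mod 7 = (2033 + 508 - 20 + 5) mod 7 = 2526 mod 7 = 6 -> Sunday (Mon=0 ... Sun=6)
Day of year: 89; offset = 88
Weekday index = (6 + 88) mod 7 = 3 -> Thursday
Weekend days: Saturday, Sunday

No


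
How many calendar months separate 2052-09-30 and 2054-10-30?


From September 2052 to October 2054
2 years * 12 = 24 months, plus 1 month = 25

25 months


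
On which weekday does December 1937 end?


December 1937 has 31 days
Anchor: Jan 1, 1937. With p = 1937 - 1 = 1936: (p + p//4 - p//100 + p//400) mod 7 = (1936 + 484 - 19 + 4) mod 7 = 2405 mod 7 = 4 -> Friday (Mon=0 ... Sun=6)
Days before December (Jan-Nov): 334; December 1 index = (4 + 334) mod 7 = 2 -> Wednesday
Last day offset: 31 - 1 = 30 days
Weekday index = (2 + 30) mod 7 = 4

Friday, December 31


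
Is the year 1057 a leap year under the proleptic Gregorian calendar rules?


Gregorian leap year rule: divisible by 4, but not by 100, unless also by 400.
1057 is not divisible by 4 -> not a leap year

No


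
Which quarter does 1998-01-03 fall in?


Month: January (month 1)
Q1: Jan-Mar, Q2: Apr-Jun, Q3: Jul-Sep, Q4: Oct-Dec

Q1


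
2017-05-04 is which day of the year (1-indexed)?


Date: May 4, 2017
Days in months 1 through 4: 120
Plus 4 days in May

Day of year: 124


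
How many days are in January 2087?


January 2087

31 days


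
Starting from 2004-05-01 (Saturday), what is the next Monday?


Current: Saturday
Target: Monday
Days ahead: 2

Next Monday: 2004-05-03


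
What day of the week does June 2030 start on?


Target: June 1, 2030
Anchor: Jan 1, 2030. With p = 2030 - 1 = 2029: (p + p//4 - p//100 + p//400) mod 7 = (2029 + 507 - 20 + 5) mod 7 = 2521 mod 7 = 1 -> Tuesday (Mon=0 ... Sun=6)
Days before June (Jan-May): 151 days
Weekday index = (1 + 151) mod 7 = 5

Saturday


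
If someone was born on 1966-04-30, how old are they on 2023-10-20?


Birth: 1966-04-30
Reference: 2023-10-20
Year difference: 2023 - 1966 = 57

57 years old


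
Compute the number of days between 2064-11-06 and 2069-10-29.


From 2064-11-06 to 2069-10-29
2064-11-06: days before November = 31 + 29 + 31 + 30 + 31 + 30 + 31 + 31 + 30 + 31 = 305 (2064 is a leap year); day of year = 305 + 6 = 311
2069-10-29: days before October = 31 + 28 + 31 + 30 + 31 + 30 + 31 + 31 + 30 = 273 (2069 is not a leap year); day of year = 273 + 29 = 302
Rest of 2064: 366 - 311 = 55
Full years 2065 (365), 2066 (365), 2067 (365), 2068 (366): 1461
Total = 55 + 1461 + 302 = 1818

1818 days


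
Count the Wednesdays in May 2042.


May 2042 has 31 days
Anchor: Jan 1, 2042. With p = 2042 - 1 = 2041: (p + p//4 - p//100 + p//400) mod 7 = (2041 + 510 - 20 + 5) mod 7 = 2536 mod 7 = 2 -> Wednesday (Mon=0 ... Sun=6)
Days before May (Jan-Apr): 120; May 1 index = (2 + 120) mod 7 = 3 -> Thursday
First Wednesday is May 7
Wednesdays: 7, 14, 21, 28

4 Wednesdays


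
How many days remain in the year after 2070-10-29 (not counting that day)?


Day of year: 302 of 365
Remaining = 365 - 302

63 days


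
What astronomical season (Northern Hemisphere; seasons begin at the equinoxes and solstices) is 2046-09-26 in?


Date: September 26
Astronomical Autumn (approx.; exact equinox/solstice day varies by year): September 22 to December 20
September 26 falls within the Autumn window

Autumn


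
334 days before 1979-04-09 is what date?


Start: 1979-04-09, subtract 334 days
Back 9 days from April 9 reaches March 31, 1979 -> 325 left
March 1979 has 31 days -> back to February 28, 1979 -> 294 left
February 1979 has 28 days -> back to January 31, 1979 -> 266 left
January 1979 has 31 days -> back to December 31, 1978 -> 235 left
December 1978 has 31 days -> back to November 30, 1978 -> 204 left
November 1978 has 30 days -> back to October 31, 1978 -> 174 left
October 1978 has 31 days -> back to September 30, 1978 -> 143 left
September 1978 has 30 days -> back to August 31, 1978 -> 113 left
August 1978 has 31 days -> back to July 31, 1978 -> 82 left
July 1978 has 31 days -> back to June 30, 1978 -> 51 left
June 1978 has 30 days -> back to May 31, 1978 -> 21 left
May 1978: 31 - 21 = 10 -> lands on May 10

Result: 1978-05-10


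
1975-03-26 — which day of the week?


Date: March 26, 1975
Anchor: Jan 1, 1975. With p = 1975 - 1 = 1974: (p + p//4 - p//100 + p//400) mod 7 = (1974 + 493 - 19 + 4) mod 7 = 2452 mod 7 = 2 -> Wednesday (Mon=0 ... Sun=6)
Days before March (Jan-Feb): 59; offset = 59 + 26 - 1 = 84
Weekday index = (2 + 84) mod 7 = 2

Day of the week: Wednesday


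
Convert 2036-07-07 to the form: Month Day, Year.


ISO 2036-07-07 parses as year=2036, month=07, day=07
Month 7 -> July

July 7, 2036


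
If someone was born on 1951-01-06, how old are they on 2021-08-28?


Birth: 1951-01-06
Reference: 2021-08-28
Year difference: 2021 - 1951 = 70

70 years old


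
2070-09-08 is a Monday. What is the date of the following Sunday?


Current: Monday
Target: Sunday
Days ahead: 6

Next Sunday: 2070-09-14


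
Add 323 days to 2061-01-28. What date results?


Start: 2061-01-28, add 323 days
January 2061 has 31 days: 31 - 28 = 3 days to January 31 -> 320 left
February 2061 has 28 days -> 292 left
March 2061 has 31 days -> 261 left
April 2061 has 30 days -> 231 left
May 2061 has 31 days -> 200 left
June 2061 has 30 days -> 170 left
July 2061 has 31 days -> 139 left
August 2061 has 31 days -> 108 left
September 2061 has 30 days -> 78 left
October 2061 has 31 days -> 47 left
November 2061 has 30 days -> 17 left
December 2061: 17 <= 31 -> lands on December 17

Result: 2061-12-17


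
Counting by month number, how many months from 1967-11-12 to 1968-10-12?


From November 1967 to October 1968
1 year * 12 = 12 months, minus 1 month = 11

11 months


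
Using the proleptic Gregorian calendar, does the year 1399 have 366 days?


Gregorian leap year rule: divisible by 4, but not by 100, unless also by 400.
1399 is not divisible by 4 -> not a leap year

No


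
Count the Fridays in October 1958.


October 1958 has 31 days
Anchor: Jan 1, 1958. With p = 1958 - 1 = 1957: (p + p//4 - p//100 + p//400) mod 7 = (1957 + 489 - 19 + 4) mod 7 = 2431 mod 7 = 2 -> Wednesday (Mon=0 ... Sun=6)
Days before October (Jan-Sep): 273; October 1 index = (2 + 273) mod 7 = 2 -> Wednesday
First Friday is October 3
Fridays: 3, 10, 17, 24, 31

5 Fridays


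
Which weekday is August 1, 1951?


Target: August 1, 1951
Anchor: Jan 1, 1951. With p = 1951 - 1 = 1950: (p + p//4 - p//100 + p//400) mod 7 = (1950 + 487 - 19 + 4) mod 7 = 2422 mod 7 = 0 -> Monday (Mon=0 ... Sun=6)
Days before August (Jan-Jul): 212 days
Weekday index = (0 + 212) mod 7 = 2

Wednesday


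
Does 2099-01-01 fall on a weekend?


Anchor: Jan 1, 2099. With p = 2099 - 1 = 2098: (p + p//4 - p//100 + p//400) mod 7 = (2098 + 524 - 20 + 5) mod 7 = 2607 mod 7 = 3 -> Thursday (Mon=0 ... Sun=6)
Day of year: 1; offset = 0
Weekday index = (3 + 0) mod 7 = 3 -> Thursday
Weekend days: Saturday, Sunday

No


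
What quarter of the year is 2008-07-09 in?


Month: July (month 7)
Q1: Jan-Mar, Q2: Apr-Jun, Q3: Jul-Sep, Q4: Oct-Dec

Q3


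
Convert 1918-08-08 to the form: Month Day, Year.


ISO 1918-08-08 parses as year=1918, month=08, day=08
Month 8 -> August

August 8, 1918


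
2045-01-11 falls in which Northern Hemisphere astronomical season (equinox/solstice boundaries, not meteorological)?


Date: January 11
Astronomical Winter (approx.; exact equinox/solstice day varies by year): December 21 to March 19
January 11 falls within the Winter window

Winter


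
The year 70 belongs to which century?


Century = (year - 1) // 100 + 1
= (70 - 1) // 100 + 1
= 69 // 100 + 1
= 0 + 1

1st century


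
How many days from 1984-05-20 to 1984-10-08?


From 1984-05-20 to 1984-10-08
1984-05-20: days before May = 31 + 29 + 31 + 30 = 121 (1984 is a leap year); day of year = 121 + 20 = 141
1984-10-08: days before October = 31 + 29 + 31 + 30 + 31 + 30 + 31 + 31 + 30 = 274 (1984 is a leap year); day of year = 274 + 8 = 282
Same year: 282 - 141 = 141

141 days


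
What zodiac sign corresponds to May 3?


Date: May 3
Conventional tropical zodiac dates: Taurus from April 20 onward; Gemini starts May 21
May 3 falls within the Taurus range

Taurus


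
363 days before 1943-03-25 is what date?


Start: 1943-03-25, subtract 363 days
Back 25 days from March 25 reaches February 28, 1943 -> 338 left
February 1943 has 28 days -> back to January 31, 1943 -> 310 left
January 1943 has 31 days -> back to December 31, 1942 -> 279 left
December 1942 has 31 days -> back to November 30, 1942 -> 248 left
November 1942 has 30 days -> back to October 31, 1942 -> 218 left
October 1942 has 31 days -> back to September 30, 1942 -> 187 left
September 1942 has 30 days -> back to August 31, 1942 -> 157 left
August 1942 has 31 days -> back to July 31, 1942 -> 126 left
July 1942 has 31 days -> back to June 30, 1942 -> 95 left
June 1942 has 30 days -> back to May 31, 1942 -> 65 left
May 1942 has 31 days -> back to April 30, 1942 -> 34 left
April 1942 has 30 days -> back to March 31, 1942 -> 4 left
March 1942: 31 - 4 = 27 -> lands on March 27

Result: 1942-03-27


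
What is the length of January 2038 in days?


January 2038

31 days


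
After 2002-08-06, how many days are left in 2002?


Day of year: 218 of 365
Remaining = 365 - 218

147 days


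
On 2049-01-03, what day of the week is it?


Date: January 3, 2049
Anchor: Jan 1, 2049. With p = 2049 - 1 = 2048: (p + p//4 - p//100 + p//400) mod 7 = (2048 + 512 - 20 + 5) mod 7 = 2545 mod 7 = 4 -> Friday (Mon=0 ... Sun=6)
Days into year = 3 - 1 = 2
Weekday index = (4 + 2) mod 7 = 6

Day of the week: Sunday


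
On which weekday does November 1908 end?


November 1908 has 30 days
Anchor: Jan 1, 1908. With p = 1908 - 1 = 1907: (p + p//4 - p//100 + p//400) mod 7 = (1907 + 476 - 19 + 4) mod 7 = 2368 mod 7 = 2 -> Wednesday (Mon=0 ... Sun=6)
Days before November (Jan-Oct): 305; November 1 index = (2 + 305) mod 7 = 6 -> Sunday
Last day offset: 30 - 1 = 29 days
Weekday index = (6 + 29) mod 7 = 0

Monday, November 30


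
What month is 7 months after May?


May is month 5
5 + 7 = 12

December


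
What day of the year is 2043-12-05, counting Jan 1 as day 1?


Date: December 5, 2043
Days in months 1 through 11: 334
Plus 5 days in December

Day of year: 339


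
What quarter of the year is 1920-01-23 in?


Month: January (month 1)
Q1: Jan-Mar, Q2: Apr-Jun, Q3: Jul-Sep, Q4: Oct-Dec

Q1


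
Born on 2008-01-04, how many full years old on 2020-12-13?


Birth: 2008-01-04
Reference: 2020-12-13
Year difference: 2020 - 2008 = 12

12 years old


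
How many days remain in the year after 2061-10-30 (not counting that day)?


Day of year: 303 of 365
Remaining = 365 - 303

62 days


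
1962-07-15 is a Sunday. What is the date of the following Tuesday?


Current: Sunday
Target: Tuesday
Days ahead: 2

Next Tuesday: 1962-07-17


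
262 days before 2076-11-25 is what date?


Start: 2076-11-25, subtract 262 days
Back 25 days from November 25 reaches October 31, 2076 -> 237 left
October 2076 has 31 days -> back to September 30, 2076 -> 206 left
September 2076 has 30 days -> back to August 31, 2076 -> 176 left
August 2076 has 31 days -> back to July 31, 2076 -> 145 left
July 2076 has 31 days -> back to June 30, 2076 -> 114 left
June 2076 has 30 days -> back to May 31, 2076 -> 84 left
May 2076 has 31 days -> back to April 30, 2076 -> 53 left
April 2076 has 30 days -> back to March 31, 2076 -> 23 left
March 2076: 31 - 23 = 8 -> lands on March 8

Result: 2076-03-08


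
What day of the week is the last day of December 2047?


December 2047 has 31 days
Anchor: Jan 1, 2047. With p = 2047 - 1 = 2046: (p + p//4 - p//100 + p//400) mod 7 = (2046 + 511 - 20 + 5) mod 7 = 2542 mod 7 = 1 -> Tuesday (Mon=0 ... Sun=6)
Days before December (Jan-Nov): 334; December 1 index = (1 + 334) mod 7 = 6 -> Sunday
Last day offset: 31 - 1 = 30 days
Weekday index = (6 + 30) mod 7 = 1

Tuesday, December 31


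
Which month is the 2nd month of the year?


Month 2 of 12

February


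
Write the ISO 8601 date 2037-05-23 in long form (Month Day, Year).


ISO 2037-05-23 parses as year=2037, month=05, day=23
Month 5 -> May

May 23, 2037


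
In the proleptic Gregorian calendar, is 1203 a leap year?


Gregorian leap year rule: divisible by 4, but not by 100, unless also by 400.
1203 is not divisible by 4 -> not a leap year

No


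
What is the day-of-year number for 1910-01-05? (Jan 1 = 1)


Date: January 5, 1910
No months before January
Plus 5 days in January

Day of year: 5


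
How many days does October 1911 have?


October 1911

31 days


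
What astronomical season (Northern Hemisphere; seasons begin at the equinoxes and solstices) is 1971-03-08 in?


Date: March 8
Astronomical Winter (approx.; exact equinox/solstice day varies by year): December 21 to March 19
March 8 falls within the Winter window

Winter


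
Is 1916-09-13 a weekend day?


Anchor: Jan 1, 1916. With p = 1916 - 1 = 1915: (p + p//4 - p//100 + p//400) mod 7 = (1915 + 478 - 19 + 4) mod 7 = 2378 mod 7 = 5 -> Saturday (Mon=0 ... Sun=6)
Day of year: 257; offset = 256
Weekday index = (5 + 256) mod 7 = 2 -> Wednesday
Weekend days: Saturday, Sunday

No


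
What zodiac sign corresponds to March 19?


Date: March 19
Conventional tropical zodiac dates: Pisces from February 19 onward; Aries starts March 21
March 19 falls within the Pisces range

Pisces


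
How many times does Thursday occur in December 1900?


December 1900 has 31 days
Anchor: Jan 1, 1900. With p = 1900 - 1 = 1899: (p + p//4 - p//100 + p//400) mod 7 = (1899 + 474 - 18 + 4) mod 7 = 2359 mod 7 = 0 -> Monday (Mon=0 ... Sun=6)
Days before December (Jan-Nov): 334; December 1 index = (0 + 334) mod 7 = 5 -> Saturday
First Thursday is December 6
Thursdays: 6, 13, 20, 27

4 Thursdays


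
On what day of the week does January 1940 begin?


Target: January 1, 1940
Anchor: Jan 1, 1940. With p = 1940 - 1 = 1939: (p + p//4 - p//100 + p//400) mod 7 = (1939 + 484 - 19 + 4) mod 7 = 2408 mod 7 = 0 -> Monday (Mon=0 ... Sun=6)
Offset from anchor: 0 days
Weekday index = (0 + 0) mod 7 = 0

Monday


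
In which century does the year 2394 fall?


Century = (year - 1) // 100 + 1
= (2394 - 1) // 100 + 1
= 2393 // 100 + 1
= 23 + 1

24th century


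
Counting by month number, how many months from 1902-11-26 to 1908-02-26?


From November 1902 to February 1908
6 years * 12 = 72 months, minus 9 months = 63

63 months


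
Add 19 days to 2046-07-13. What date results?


Start: 2046-07-13, add 19 days
July 2046 has 31 days: 31 - 13 = 18 days to July 31 -> 1 left
August 2046: 1 <= 31 -> lands on August 1

Result: 2046-08-01


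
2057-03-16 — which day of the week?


Date: March 16, 2057
Anchor: Jan 1, 2057. With p = 2057 - 1 = 2056: (p + p//4 - p//100 + p//400) mod 7 = (2056 + 514 - 20 + 5) mod 7 = 2555 mod 7 = 0 -> Monday (Mon=0 ... Sun=6)
Days before March (Jan-Feb): 59; offset = 59 + 16 - 1 = 74
Weekday index = (0 + 74) mod 7 = 4

Day of the week: Friday


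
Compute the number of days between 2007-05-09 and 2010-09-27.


From 2007-05-09 to 2010-09-27
2007-05-09: days before May = 31 + 28 + 31 + 30 = 120 (2007 is not a leap year); day of year = 120 + 9 = 129
2010-09-27: days before September = 31 + 28 + 31 + 30 + 31 + 30 + 31 + 31 = 243 (2010 is not a leap year); day of year = 243 + 27 = 270
Rest of 2007: 365 - 129 = 236
Full years 2008 (366), 2009 (365): 731
Total = 236 + 731 + 270 = 1237

1237 days


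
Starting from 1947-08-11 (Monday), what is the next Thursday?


Current: Monday
Target: Thursday
Days ahead: 3

Next Thursday: 1947-08-14


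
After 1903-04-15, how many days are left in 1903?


Day of year: 105 of 365
Remaining = 365 - 105

260 days


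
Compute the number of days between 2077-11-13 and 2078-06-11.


From 2077-11-13 to 2078-06-11
2077-11-13: days before November = 31 + 28 + 31 + 30 + 31 + 30 + 31 + 31 + 30 + 31 = 304 (2077 is not a leap year); day of year = 304 + 13 = 317
2078-06-11: days before June = 31 + 28 + 31 + 30 + 31 = 151 (2078 is not a leap year); day of year = 151 + 11 = 162
Rest of 2077: 365 - 317 = 48
Total = 48 + 162 = 210

210 days


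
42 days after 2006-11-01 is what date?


Start: 2006-11-01, add 42 days
November 2006 has 30 days: 30 - 1 = 29 days to November 30 -> 13 left
December 2006: 13 <= 31 -> lands on December 13

Result: 2006-12-13


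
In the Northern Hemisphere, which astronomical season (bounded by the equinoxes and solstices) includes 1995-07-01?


Date: July 1
Astronomical Summer (approx.; exact equinox/solstice day varies by year): June 21 to September 21
July 1 falls within the Summer window

Summer


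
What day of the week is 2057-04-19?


Date: April 19, 2057
Anchor: Jan 1, 2057. With p = 2057 - 1 = 2056: (p + p//4 - p//100 + p//400) mod 7 = (2056 + 514 - 20 + 5) mod 7 = 2555 mod 7 = 0 -> Monday (Mon=0 ... Sun=6)
Days before April (Jan-Mar): 90; offset = 90 + 19 - 1 = 108
Weekday index = (0 + 108) mod 7 = 3

Day of the week: Thursday


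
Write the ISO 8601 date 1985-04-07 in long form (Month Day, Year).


ISO 1985-04-07 parses as year=1985, month=04, day=07
Month 4 -> April

April 7, 1985


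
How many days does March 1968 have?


March 1968

31 days


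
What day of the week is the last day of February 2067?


February 2067 has 28 days
Anchor: Jan 1, 2067. With p = 2067 - 1 = 2066: (p + p//4 - p//100 + p//400) mod 7 = (2066 + 516 - 20 + 5) mod 7 = 2567 mod 7 = 5 -> Saturday (Mon=0 ... Sun=6)
Days before February (Jan): 31; February 1 index = (5 + 31) mod 7 = 1 -> Tuesday
Last day offset: 28 - 1 = 27 days
Weekday index = (1 + 27) mod 7 = 0

Monday, February 28


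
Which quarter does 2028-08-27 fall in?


Month: August (month 8)
Q1: Jan-Mar, Q2: Apr-Jun, Q3: Jul-Sep, Q4: Oct-Dec

Q3


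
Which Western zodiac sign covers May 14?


Date: May 14
Conventional tropical zodiac dates: Taurus from April 20 onward; Gemini starts May 21
May 14 falls within the Taurus range

Taurus


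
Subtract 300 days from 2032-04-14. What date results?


Start: 2032-04-14, subtract 300 days
Back 14 days from April 14 reaches March 31, 2032 -> 286 left
March 2032 has 31 days -> back to February 29, 2032 -> 255 left
February 2032 has 29 days -> back to January 31, 2032 -> 226 left
January 2032 has 31 days -> back to December 31, 2031 -> 195 left
December 2031 has 31 days -> back to November 30, 2031 -> 164 left
November 2031 has 30 days -> back to October 31, 2031 -> 134 left
October 2031 has 31 days -> back to September 30, 2031 -> 103 left
September 2031 has 30 days -> back to August 31, 2031 -> 73 left
August 2031 has 31 days -> back to July 31, 2031 -> 42 left
July 2031 has 31 days -> back to June 30, 2031 -> 11 left
June 2031: 30 - 11 = 19 -> lands on June 19

Result: 2031-06-19


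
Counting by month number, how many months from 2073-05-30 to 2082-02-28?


From May 2073 to February 2082
9 years * 12 = 108 months, minus 3 months = 105

105 months


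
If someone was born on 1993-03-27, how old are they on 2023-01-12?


Birth: 1993-03-27
Reference: 2023-01-12
Year difference: 2023 - 1993 = 30
Birthday not yet reached in 2023, subtract 1

29 years old


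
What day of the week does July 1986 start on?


Target: July 1, 1986
Anchor: Jan 1, 1986. With p = 1986 - 1 = 1985: (p + p//4 - p//100 + p//400) mod 7 = (1985 + 496 - 19 + 4) mod 7 = 2466 mod 7 = 2 -> Wednesday (Mon=0 ... Sun=6)
Days before July (Jan-Jun): 181 days
Weekday index = (2 + 181) mod 7 = 1

Tuesday


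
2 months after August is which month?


August is month 8
8 + 2 = 10

October


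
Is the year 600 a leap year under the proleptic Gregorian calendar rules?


Gregorian leap year rule: divisible by 4, but not by 100, unless also by 400.
600 is divisible by 100 but not 400 -> not a leap year

No


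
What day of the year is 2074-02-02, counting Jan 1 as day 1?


Date: February 2, 2074
Days in months 1 through 1: 31
Plus 2 days in February

Day of year: 33


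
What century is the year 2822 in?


Century = (year - 1) // 100 + 1
= (2822 - 1) // 100 + 1
= 2821 // 100 + 1
= 28 + 1

29th century


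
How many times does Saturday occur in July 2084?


July 2084 has 31 days
Anchor: Jan 1, 2084. With p = 2084 - 1 = 2083: (p + p//4 - p//100 + p//400) mod 7 = (2083 + 520 - 20 + 5) mod 7 = 2588 mod 7 = 5 -> Saturday (Mon=0 ... Sun=6)
Days before July (Jan-Jun): 182; July 1 index = (5 + 182) mod 7 = 5 -> Saturday
First Saturday is July 1
Saturdays: 1, 8, 15, 22, 29

5 Saturdays


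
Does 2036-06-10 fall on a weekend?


Anchor: Jan 1, 2036. With p = 2036 - 1 = 2035: (p + p//4 - p//100 + p//400) mod 7 = (2035 + 508 - 20 + 5) mod 7 = 2528 mod 7 = 1 -> Tuesday (Mon=0 ... Sun=6)
Day of year: 162; offset = 161
Weekday index = (1 + 161) mod 7 = 1 -> Tuesday
Weekend days: Saturday, Sunday

No


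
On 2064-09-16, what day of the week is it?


Date: September 16, 2064
Anchor: Jan 1, 2064. With p = 2064 - 1 = 2063: (p + p//4 - p//100 + p//400) mod 7 = (2063 + 515 - 20 + 5) mod 7 = 2563 mod 7 = 1 -> Tuesday (Mon=0 ... Sun=6)
Days before September (Jan-Aug): 244; offset = 244 + 16 - 1 = 259
Weekday index = (1 + 259) mod 7 = 1

Day of the week: Tuesday


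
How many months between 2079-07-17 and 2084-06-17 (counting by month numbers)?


From July 2079 to June 2084
5 years * 12 = 60 months, minus 1 month = 59

59 months


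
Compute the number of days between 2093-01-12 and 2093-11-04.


From 2093-01-12 to 2093-11-04
2093-01-12: day of year = 12
2093-11-04: days before November = 31 + 28 + 31 + 30 + 31 + 30 + 31 + 31 + 30 + 31 = 304 (2093 is not a leap year); day of year = 304 + 4 = 308
Same year: 308 - 12 = 296

296 days


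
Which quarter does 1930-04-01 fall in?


Month: April (month 4)
Q1: Jan-Mar, Q2: Apr-Jun, Q3: Jul-Sep, Q4: Oct-Dec

Q2


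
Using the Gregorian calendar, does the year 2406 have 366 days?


Gregorian leap year rule: divisible by 4, but not by 100, unless also by 400.
2406 is not divisible by 4 -> not a leap year

No


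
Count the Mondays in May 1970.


May 1970 has 31 days
Anchor: Jan 1, 1970. With p = 1970 - 1 = 1969: (p + p//4 - p//100 + p//400) mod 7 = (1969 + 492 - 19 + 4) mod 7 = 2446 mod 7 = 3 -> Thursday (Mon=0 ... Sun=6)
Days before May (Jan-Apr): 120; May 1 index = (3 + 120) mod 7 = 4 -> Friday
First Monday is May 4
Mondays: 4, 11, 18, 25

4 Mondays


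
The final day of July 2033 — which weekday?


July 2033 has 31 days
Anchor: Jan 1, 2033. With p = 2033 - 1 = 2032: (p + p//4 - p//100 + p//400) mod 7 = (2032 + 508 - 20 + 5) mod 7 = 2525 mod 7 = 5 -> Saturday (Mon=0 ... Sun=6)
Days before July (Jan-Jun): 181; July 1 index = (5 + 181) mod 7 = 4 -> Friday
Last day offset: 31 - 1 = 30 days
Weekday index = (4 + 30) mod 7 = 6

Sunday, July 31


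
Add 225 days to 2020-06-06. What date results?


Start: 2020-06-06, add 225 days
June 2020 has 30 days: 30 - 6 = 24 days to June 30 -> 201 left
July 2020 has 31 days -> 170 left
August 2020 has 31 days -> 139 left
September 2020 has 30 days -> 109 left
October 2020 has 31 days -> 78 left
November 2020 has 30 days -> 48 left
December 2020 has 31 days -> 17 left
January 2021: 17 <= 31 -> lands on January 17

Result: 2021-01-17


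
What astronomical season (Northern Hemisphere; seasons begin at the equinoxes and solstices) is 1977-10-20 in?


Date: October 20
Astronomical Autumn (approx.; exact equinox/solstice day varies by year): September 22 to December 20
October 20 falls within the Autumn window

Autumn


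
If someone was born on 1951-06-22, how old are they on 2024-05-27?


Birth: 1951-06-22
Reference: 2024-05-27
Year difference: 2024 - 1951 = 73
Birthday not yet reached in 2024, subtract 1

72 years old


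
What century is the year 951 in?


Century = (year - 1) // 100 + 1
= (951 - 1) // 100 + 1
= 950 // 100 + 1
= 9 + 1

10th century


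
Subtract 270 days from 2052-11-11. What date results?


Start: 2052-11-11, subtract 270 days
Back 11 days from November 11 reaches October 31, 2052 -> 259 left
October 2052 has 31 days -> back to September 30, 2052 -> 228 left
September 2052 has 30 days -> back to August 31, 2052 -> 198 left
August 2052 has 31 days -> back to July 31, 2052 -> 167 left
July 2052 has 31 days -> back to June 30, 2052 -> 136 left
June 2052 has 30 days -> back to May 31, 2052 -> 106 left
May 2052 has 31 days -> back to April 30, 2052 -> 75 left
April 2052 has 30 days -> back to March 31, 2052 -> 45 left
March 2052 has 31 days -> back to February 29, 2052 -> 14 left
February 2052: 29 - 14 = 15 -> lands on February 15

Result: 2052-02-15


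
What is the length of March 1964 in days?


March 1964

31 days


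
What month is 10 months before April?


April is month 4
4 - 10 = -6; wrap: -6 + 12 = 6

June


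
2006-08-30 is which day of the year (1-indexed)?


Date: August 30, 2006
Days in months 1 through 7: 212
Plus 30 days in August

Day of year: 242


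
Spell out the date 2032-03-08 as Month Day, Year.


ISO 2032-03-08 parses as year=2032, month=03, day=08
Month 3 -> March

March 8, 2032


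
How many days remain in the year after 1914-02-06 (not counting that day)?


Day of year: 37 of 365
Remaining = 365 - 37

328 days


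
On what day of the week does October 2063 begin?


Target: October 1, 2063
Anchor: Jan 1, 2063. With p = 2063 - 1 = 2062: (p + p//4 - p//100 + p//400) mod 7 = (2062 + 515 - 20 + 5) mod 7 = 2562 mod 7 = 0 -> Monday (Mon=0 ... Sun=6)
Days before October (Jan-Sep): 273 days
Weekday index = (0 + 273) mod 7 = 0

Monday


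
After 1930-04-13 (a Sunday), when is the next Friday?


Current: Sunday
Target: Friday
Days ahead: 5

Next Friday: 1930-04-18


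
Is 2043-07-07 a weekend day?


Anchor: Jan 1, 2043. With p = 2043 - 1 = 2042: (p + p//4 - p//100 + p//400) mod 7 = (2042 + 510 - 20 + 5) mod 7 = 2537 mod 7 = 3 -> Thursday (Mon=0 ... Sun=6)
Day of year: 188; offset = 187
Weekday index = (3 + 187) mod 7 = 1 -> Tuesday
Weekend days: Saturday, Sunday

No


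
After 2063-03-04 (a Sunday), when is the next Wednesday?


Current: Sunday
Target: Wednesday
Days ahead: 3

Next Wednesday: 2063-03-07


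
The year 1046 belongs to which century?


Century = (year - 1) // 100 + 1
= (1046 - 1) // 100 + 1
= 1045 // 100 + 1
= 10 + 1

11th century


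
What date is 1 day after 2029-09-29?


Start: 2029-09-29, add 1 day
September 2029 has 30 days; 29 + 1 = 30 stays within September

Result: 2029-09-30


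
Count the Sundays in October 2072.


October 2072 has 31 days
Anchor: Jan 1, 2072. With p = 2072 - 1 = 2071: (p + p//4 - p//100 + p//400) mod 7 = (2071 + 517 - 20 + 5) mod 7 = 2573 mod 7 = 4 -> Friday (Mon=0 ... Sun=6)
Days before October (Jan-Sep): 274; October 1 index = (4 + 274) mod 7 = 5 -> Saturday
First Sunday is October 2
Sundays: 2, 9, 16, 23, 30

5 Sundays


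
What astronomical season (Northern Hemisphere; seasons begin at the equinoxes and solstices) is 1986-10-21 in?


Date: October 21
Astronomical Autumn (approx.; exact equinox/solstice day varies by year): September 22 to December 20
October 21 falls within the Autumn window

Autumn


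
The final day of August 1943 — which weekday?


August 1943 has 31 days
Anchor: Jan 1, 1943. With p = 1943 - 1 = 1942: (p + p//4 - p//100 + p//400) mod 7 = (1942 + 485 - 19 + 4) mod 7 = 2412 mod 7 = 4 -> Friday (Mon=0 ... Sun=6)
Days before August (Jan-Jul): 212; August 1 index = (4 + 212) mod 7 = 6 -> Sunday
Last day offset: 31 - 1 = 30 days
Weekday index = (6 + 30) mod 7 = 1

Tuesday, August 31


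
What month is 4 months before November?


November is month 11
11 - 4 = 7

July
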